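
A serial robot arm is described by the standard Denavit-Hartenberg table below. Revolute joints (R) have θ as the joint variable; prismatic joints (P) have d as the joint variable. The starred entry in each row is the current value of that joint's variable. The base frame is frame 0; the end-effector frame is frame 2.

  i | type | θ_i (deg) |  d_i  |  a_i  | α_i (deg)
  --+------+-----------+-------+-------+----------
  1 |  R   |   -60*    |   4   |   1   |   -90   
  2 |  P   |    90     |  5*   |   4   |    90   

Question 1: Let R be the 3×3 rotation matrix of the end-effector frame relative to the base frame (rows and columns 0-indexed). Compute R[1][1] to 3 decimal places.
0.500

End-effector y-axis (col 1 of R) = (0.8660,0.5000,0.0000)
R[1][1] = 0.5000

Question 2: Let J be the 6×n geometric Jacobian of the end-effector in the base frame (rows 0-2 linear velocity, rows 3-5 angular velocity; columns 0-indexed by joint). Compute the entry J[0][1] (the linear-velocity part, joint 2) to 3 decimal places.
0.866

prismatic axis z_1 = (0.8660,0.5000,0.0000)
J_v[:, 1] = z_1; J_ω[:, 1] = (0,0,0)
entry J[0][1] = 0.8660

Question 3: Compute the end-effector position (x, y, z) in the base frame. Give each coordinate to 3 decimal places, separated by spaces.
4.830 1.634 0.000

after link 1: o_1 = (0.5000, -0.8660, 4.0000)
after link 2: o_2 = (4.8301, 1.6340, 0.0000)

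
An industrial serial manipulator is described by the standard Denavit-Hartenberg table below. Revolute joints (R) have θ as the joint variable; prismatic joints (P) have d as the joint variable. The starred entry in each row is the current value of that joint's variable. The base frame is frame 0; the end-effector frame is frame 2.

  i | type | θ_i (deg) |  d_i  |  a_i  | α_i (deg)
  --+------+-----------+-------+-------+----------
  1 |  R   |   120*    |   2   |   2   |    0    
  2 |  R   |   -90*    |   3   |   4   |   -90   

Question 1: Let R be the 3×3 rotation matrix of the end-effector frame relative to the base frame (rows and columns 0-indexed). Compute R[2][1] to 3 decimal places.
End-effector y-axis (col 1 of R) = (-0.0000,0.0000,-1.0000)
R[2][1] = -1.0000

-1.000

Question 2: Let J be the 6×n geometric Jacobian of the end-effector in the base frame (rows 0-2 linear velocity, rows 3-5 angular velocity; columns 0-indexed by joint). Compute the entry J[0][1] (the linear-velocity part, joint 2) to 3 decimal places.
axis z_1 = (0.0000,0.0000,1.0000); lever o_n−o_1 = (3.4641,2.0000,3.0000)
cross product → J_v[:, 1] = (-2.0000,3.4641,0.0000)
J_ω[:, 1] = z_1
entry J[0][1] = -2.0000

-2.000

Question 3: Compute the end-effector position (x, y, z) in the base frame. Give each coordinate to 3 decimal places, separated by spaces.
after link 1: o_1 = (-1.0000, 1.7321, 2.0000)
after link 2: o_2 = (2.4641, 3.7321, 5.0000)

2.464 3.732 5.000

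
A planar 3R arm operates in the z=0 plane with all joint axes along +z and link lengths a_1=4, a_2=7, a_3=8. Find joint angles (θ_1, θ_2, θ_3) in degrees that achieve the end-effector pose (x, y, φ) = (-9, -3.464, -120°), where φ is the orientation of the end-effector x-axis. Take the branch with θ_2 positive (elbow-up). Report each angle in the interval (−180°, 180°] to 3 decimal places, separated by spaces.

wrist centre = target − a_3·(cos φ, sin φ) = (-5.0000, 3.4642)
cos θ_2 = (37.0007−4²−7²)/(2·4·7) = -0.5000; θ_2 = 119.9992° (elbow-up)
β = atan2(3.4642,-5.0000) = 145.2842°; ψ = atan2(6.0622,0.5001) = 85.2842°
θ_1 = β − ψ = 60.0000°
θ_3 = φ − θ_1 − θ_2 = 60.0008° (wrapped to (-180°,180°])

60.000 119.999 60.001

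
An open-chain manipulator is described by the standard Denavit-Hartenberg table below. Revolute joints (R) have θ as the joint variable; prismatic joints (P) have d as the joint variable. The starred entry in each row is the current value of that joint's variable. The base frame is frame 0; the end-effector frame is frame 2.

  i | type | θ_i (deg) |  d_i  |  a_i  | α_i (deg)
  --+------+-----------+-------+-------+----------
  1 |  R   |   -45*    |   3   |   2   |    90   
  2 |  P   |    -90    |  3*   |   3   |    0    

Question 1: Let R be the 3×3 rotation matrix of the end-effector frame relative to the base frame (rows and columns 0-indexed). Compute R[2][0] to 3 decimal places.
End-effector x-axis (col 0 of R) = (0.0000,-0.0000,-1.0000)
R[2][0] = -1.0000

-1.000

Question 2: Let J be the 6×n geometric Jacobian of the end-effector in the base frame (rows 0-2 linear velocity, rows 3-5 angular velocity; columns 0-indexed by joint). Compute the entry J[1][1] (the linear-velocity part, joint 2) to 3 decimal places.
-0.707

prismatic axis z_1 = (-0.7071,-0.7071,0.0000)
J_v[:, 1] = z_1; J_ω[:, 1] = (0,0,0)
entry J[1][1] = -0.7071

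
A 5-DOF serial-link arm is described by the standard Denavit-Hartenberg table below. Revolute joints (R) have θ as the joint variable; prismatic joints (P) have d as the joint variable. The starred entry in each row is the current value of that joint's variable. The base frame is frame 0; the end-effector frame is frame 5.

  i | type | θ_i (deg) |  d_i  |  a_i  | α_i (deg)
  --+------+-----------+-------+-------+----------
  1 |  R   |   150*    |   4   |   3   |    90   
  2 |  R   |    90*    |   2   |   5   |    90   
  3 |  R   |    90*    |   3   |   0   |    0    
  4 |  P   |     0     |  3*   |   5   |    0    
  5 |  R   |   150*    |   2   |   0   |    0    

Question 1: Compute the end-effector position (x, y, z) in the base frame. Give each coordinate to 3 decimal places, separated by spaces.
-6.026 11.562 9.000

after link 1: o_1 = (-2.5981, 1.5000, 4.0000)
after link 2: o_2 = (-1.5981, 3.2321, 9.0000)
after link 3: o_3 = (-4.1962, 4.7321, 9.0000)
after link 4: o_4 = (-4.2942, 10.5622, 9.0000)
after link 5: o_5 = (-6.0263, 11.5622, 9.0000)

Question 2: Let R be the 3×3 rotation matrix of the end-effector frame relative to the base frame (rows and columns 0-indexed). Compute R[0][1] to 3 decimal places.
End-effector y-axis (col 1 of R) = (-0.2500,-0.4330,0.8660)
R[0][1] = -0.2500

-0.250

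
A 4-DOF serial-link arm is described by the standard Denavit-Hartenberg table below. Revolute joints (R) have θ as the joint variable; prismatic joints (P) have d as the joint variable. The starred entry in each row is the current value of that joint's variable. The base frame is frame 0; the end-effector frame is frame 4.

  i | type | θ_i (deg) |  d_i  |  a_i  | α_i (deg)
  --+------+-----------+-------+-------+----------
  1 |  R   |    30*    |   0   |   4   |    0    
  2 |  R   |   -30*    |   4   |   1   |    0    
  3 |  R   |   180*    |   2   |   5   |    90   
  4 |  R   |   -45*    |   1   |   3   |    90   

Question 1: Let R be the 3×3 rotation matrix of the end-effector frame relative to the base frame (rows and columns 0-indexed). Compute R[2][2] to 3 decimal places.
End-effector z-axis (col 2 of R) = (0.7071,0.0000,-0.7071)
R[2][2] = -0.7071

-0.707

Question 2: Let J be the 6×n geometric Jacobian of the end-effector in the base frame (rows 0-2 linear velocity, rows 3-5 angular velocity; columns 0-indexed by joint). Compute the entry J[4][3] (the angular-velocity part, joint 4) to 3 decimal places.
1.000

axis z_3 = (0.0000,1.0000,0.0000); lever o_n−o_3 = (-2.1213,1.0000,-2.1213)
cross product → J_v[:, 3] = (-2.1213,0.0000,2.1213)
J_ω[:, 3] = z_3
entry J[4][3] = 1.0000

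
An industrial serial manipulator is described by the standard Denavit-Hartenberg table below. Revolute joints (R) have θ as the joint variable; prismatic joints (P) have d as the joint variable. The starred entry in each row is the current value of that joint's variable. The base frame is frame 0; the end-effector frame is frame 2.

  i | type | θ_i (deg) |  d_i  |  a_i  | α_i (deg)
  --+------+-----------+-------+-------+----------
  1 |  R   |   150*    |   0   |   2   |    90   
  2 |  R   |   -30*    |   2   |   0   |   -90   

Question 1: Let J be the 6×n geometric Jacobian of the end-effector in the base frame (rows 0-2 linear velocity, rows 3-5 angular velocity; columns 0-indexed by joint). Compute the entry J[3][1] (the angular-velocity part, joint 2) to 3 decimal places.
0.500

axis z_1 = (0.5000,0.8660,0.0000); lever o_n−o_1 = (1.0000,1.7321,0.0000)
cross product → J_v[:, 1] = (0.0000,0.0000,-0.0000)
J_ω[:, 1] = z_1
entry J[3][1] = 0.5000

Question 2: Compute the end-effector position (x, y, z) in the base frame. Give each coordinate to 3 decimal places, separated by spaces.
after link 1: o_1 = (-1.7321, 1.0000, 0.0000)
after link 2: o_2 = (-0.7321, 2.7321, 0.0000)

-0.732 2.732 0.000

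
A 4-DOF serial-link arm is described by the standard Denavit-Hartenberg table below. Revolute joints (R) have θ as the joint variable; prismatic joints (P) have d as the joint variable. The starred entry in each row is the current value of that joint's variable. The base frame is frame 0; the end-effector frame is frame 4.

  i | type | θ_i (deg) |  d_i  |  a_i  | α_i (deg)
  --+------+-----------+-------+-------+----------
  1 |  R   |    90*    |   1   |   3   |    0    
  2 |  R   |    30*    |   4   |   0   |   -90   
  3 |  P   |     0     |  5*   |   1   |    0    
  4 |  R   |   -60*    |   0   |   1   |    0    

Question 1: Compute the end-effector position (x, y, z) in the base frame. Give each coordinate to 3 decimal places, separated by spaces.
after link 1: o_1 = (0.0000, 3.0000, 1.0000)
after link 2: o_2 = (0.0000, 3.0000, 5.0000)
after link 3: o_3 = (-4.8301, 1.3660, 5.0000)
after link 4: o_4 = (-5.0801, 1.7990, 5.8660)

-5.080 1.799 5.866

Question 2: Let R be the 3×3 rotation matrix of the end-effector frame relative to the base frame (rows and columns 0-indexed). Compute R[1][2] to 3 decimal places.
End-effector z-axis (col 2 of R) = (-0.8660,-0.5000,0.0000)
R[1][2] = -0.5000

-0.500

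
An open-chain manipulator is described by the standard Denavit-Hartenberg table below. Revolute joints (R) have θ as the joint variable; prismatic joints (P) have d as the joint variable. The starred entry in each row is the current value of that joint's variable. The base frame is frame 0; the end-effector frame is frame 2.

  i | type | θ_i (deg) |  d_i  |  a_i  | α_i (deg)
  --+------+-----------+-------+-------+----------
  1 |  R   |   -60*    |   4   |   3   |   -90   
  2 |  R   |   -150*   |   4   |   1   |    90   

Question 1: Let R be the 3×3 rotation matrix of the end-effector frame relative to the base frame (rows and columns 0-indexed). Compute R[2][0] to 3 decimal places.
0.500

End-effector x-axis (col 0 of R) = (-0.4330,0.7500,0.5000)
R[2][0] = 0.5000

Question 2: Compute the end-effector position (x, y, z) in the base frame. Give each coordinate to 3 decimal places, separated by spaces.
after link 1: o_1 = (1.5000, -2.5981, 4.0000)
after link 2: o_2 = (4.5311, 0.1519, 4.5000)

4.531 0.152 4.500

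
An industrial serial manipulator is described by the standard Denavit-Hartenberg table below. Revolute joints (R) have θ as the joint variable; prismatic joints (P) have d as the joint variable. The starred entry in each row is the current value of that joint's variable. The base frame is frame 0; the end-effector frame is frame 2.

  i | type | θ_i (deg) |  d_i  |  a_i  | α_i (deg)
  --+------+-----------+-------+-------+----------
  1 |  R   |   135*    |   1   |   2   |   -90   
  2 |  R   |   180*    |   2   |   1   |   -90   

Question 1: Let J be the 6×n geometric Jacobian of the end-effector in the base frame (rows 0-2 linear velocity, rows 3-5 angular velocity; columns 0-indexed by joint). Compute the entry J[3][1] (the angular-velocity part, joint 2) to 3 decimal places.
-0.707

axis z_1 = (-0.7071,-0.7071,0.0000); lever o_n−o_1 = (-0.7071,-2.1213,0.0000)
cross product → J_v[:, 1] = (0.0000,-0.0000,1.0000)
J_ω[:, 1] = z_1
entry J[3][1] = -0.7071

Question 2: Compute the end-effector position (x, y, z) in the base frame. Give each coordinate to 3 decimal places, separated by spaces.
-2.121 -0.707 1.000

after link 1: o_1 = (-1.4142, 1.4142, 1.0000)
after link 2: o_2 = (-2.1213, -0.7071, 1.0000)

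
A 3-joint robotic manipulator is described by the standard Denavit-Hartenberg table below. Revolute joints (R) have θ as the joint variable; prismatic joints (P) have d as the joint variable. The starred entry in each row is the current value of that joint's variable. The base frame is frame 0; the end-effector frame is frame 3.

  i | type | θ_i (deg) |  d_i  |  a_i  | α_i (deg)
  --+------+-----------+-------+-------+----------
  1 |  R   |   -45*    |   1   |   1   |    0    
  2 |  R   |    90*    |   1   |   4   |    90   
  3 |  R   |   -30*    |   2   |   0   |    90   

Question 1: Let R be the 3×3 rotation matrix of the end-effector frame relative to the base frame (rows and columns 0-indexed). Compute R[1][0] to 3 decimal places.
0.612

End-effector x-axis (col 0 of R) = (0.6124,0.6124,-0.5000)
R[1][0] = 0.6124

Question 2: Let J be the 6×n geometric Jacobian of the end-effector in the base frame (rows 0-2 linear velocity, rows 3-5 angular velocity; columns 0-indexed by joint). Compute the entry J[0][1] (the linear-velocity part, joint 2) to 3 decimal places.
-1.414

axis z_1 = (0.0000,0.0000,1.0000); lever o_n−o_1 = (4.2426,1.4142,1.0000)
cross product → J_v[:, 1] = (-1.4142,4.2426,0.0000)
J_ω[:, 1] = z_1
entry J[0][1] = -1.4142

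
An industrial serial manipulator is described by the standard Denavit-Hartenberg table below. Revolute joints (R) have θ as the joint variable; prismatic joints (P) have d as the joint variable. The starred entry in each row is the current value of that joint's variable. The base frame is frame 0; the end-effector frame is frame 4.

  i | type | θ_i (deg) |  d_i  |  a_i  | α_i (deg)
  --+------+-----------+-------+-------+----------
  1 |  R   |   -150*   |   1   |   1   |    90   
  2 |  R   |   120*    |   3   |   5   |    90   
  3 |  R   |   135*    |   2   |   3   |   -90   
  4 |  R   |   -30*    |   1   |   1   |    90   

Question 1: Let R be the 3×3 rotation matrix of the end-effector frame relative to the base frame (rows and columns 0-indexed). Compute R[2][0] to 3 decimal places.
-0.280

End-effector x-axis (col 0 of R) = (-0.9464,0.1607,-0.2803)
R[2][0] = -0.2803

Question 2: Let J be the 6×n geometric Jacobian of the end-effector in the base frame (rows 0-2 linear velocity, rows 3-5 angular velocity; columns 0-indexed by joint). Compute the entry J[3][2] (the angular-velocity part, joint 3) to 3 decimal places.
axis z_2 = (-0.7500,-0.4330,0.5000); lever o_n−o_2 = (-4.3782,-0.1877,-1.7298)
cross product → J_v[:, 2] = (0.8429,-3.4865,-1.7551)
J_ω[:, 2] = z_2
entry J[3][2] = -0.7500

-0.750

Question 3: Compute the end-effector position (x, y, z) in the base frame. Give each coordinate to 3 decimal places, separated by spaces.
-4.579 3.160 3.600

after link 1: o_1 = (-0.8660, -0.5000, 1.0000)
after link 2: o_2 = (-0.2010, 3.3481, 5.3301)
after link 3: o_3 = (-3.6802, 3.7888, 4.4930)
after link 4: o_4 = (-4.5792, 3.1604, 3.6003)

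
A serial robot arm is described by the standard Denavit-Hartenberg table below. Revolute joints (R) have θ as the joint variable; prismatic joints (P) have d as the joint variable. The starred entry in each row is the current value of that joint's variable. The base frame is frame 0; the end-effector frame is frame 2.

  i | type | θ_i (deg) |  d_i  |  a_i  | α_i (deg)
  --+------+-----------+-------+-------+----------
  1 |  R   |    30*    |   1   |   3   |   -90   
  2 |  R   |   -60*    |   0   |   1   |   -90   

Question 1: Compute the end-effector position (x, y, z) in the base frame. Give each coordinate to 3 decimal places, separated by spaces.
after link 1: o_1 = (2.5981, 1.5000, 1.0000)
after link 2: o_2 = (3.0311, 1.7500, 1.8660)

3.031 1.750 1.866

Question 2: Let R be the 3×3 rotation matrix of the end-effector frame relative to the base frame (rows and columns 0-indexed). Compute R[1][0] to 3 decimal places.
0.250

End-effector x-axis (col 0 of R) = (0.4330,0.2500,0.8660)
R[1][0] = 0.2500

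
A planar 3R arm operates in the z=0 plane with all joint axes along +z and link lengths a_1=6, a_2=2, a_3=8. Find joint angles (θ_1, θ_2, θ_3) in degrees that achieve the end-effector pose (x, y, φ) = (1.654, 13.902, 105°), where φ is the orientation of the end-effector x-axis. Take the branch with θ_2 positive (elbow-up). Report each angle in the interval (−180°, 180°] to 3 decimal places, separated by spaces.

wrist centre = target − a_3·(cos φ, sin φ) = (3.7246, 6.1746)
cos θ_2 = (51.9979−6²−2²)/(2·6·2) = 0.4999; θ_2 = 60.0058° (elbow-up)
β = atan2(6.1746,3.7246) = 58.9014°; ψ = atan2(1.7322,6.9998) = 13.8990°
θ_1 = β − ψ = 45.0024°
θ_3 = φ − θ_1 − θ_2 = -0.0082° (wrapped to (-180°,180°])

45.002 60.006 -0.008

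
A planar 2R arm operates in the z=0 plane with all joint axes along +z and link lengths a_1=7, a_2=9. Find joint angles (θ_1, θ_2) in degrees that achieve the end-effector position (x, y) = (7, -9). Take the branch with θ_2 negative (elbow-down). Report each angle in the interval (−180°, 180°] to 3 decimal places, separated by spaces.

0.000 -90.000

cos θ_2 = (130.0000−7²−9²)/(2·7·9) = 0.0000; θ_2 = -90.0000° (elbow-down)
β = atan2(-9.0000,7.0000) = -52.1250°; ψ = atan2(-9.0000,7.0000) = -52.1250°
θ_1 = β − ψ = 0.0000°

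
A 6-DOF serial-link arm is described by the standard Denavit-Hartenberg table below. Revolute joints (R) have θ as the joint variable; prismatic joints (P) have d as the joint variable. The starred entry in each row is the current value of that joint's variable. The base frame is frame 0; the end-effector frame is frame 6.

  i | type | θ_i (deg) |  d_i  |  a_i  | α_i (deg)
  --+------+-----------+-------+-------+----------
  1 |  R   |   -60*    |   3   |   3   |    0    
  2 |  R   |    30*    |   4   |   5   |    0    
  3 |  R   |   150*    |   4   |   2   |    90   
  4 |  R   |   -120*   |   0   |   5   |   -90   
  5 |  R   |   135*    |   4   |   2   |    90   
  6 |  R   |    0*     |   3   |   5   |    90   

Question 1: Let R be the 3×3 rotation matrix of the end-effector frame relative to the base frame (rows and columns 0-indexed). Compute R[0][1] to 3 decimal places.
-0.436

End-effector y-axis (col 1 of R) = (-0.4356,-0.6597,-0.6124)
R[0][1] = -0.4356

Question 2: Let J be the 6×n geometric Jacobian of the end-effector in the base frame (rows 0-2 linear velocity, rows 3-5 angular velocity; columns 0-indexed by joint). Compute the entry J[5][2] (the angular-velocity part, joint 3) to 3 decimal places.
1.000

axis z_2 = (0.0000,0.0000,1.0000); lever o_n−o_2 = (-8.3129,0.2562,0.1194)
cross product → J_v[:, 2] = (-0.2562,-8.3129,0.0000)
J_ω[:, 2] = z_2
entry J[5][2] = 1.0000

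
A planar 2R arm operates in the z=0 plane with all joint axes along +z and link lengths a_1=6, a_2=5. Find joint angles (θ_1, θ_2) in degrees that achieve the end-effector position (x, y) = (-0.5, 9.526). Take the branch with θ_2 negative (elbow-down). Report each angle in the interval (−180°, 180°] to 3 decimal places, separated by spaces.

cos θ_2 = (90.9947−6²−5²)/(2·6·5) = 0.4999; θ_2 = -60.0059° (elbow-down)
β = atan2(9.5260,-0.5000) = 93.0046°; ψ = atan2(-4.3304,8.4996) = -26.9981°
θ_1 = β − ψ = 120.0027°

120.003 -60.006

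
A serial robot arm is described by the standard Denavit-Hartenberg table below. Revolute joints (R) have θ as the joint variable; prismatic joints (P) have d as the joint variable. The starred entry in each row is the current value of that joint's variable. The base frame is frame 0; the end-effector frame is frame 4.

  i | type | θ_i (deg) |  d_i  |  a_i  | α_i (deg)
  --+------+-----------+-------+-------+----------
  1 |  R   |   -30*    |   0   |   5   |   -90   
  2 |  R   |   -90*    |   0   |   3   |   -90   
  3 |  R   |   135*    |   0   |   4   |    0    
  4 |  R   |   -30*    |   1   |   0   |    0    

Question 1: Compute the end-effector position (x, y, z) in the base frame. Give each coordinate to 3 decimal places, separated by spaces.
3.782 -5.449 0.172

after link 1: o_1 = (4.3301, -2.5000, 0.0000)
after link 2: o_2 = (4.3301, -2.5000, 3.0000)
after link 3: o_3 = (2.9159, -4.9495, 0.1716)
after link 4: o_4 = (3.7819, -5.4495, 0.1716)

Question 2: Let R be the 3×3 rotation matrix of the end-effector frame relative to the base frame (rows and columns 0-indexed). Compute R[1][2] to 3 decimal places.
-0.500

End-effector z-axis (col 2 of R) = (0.8660,-0.5000,-0.0000)
R[1][2] = -0.5000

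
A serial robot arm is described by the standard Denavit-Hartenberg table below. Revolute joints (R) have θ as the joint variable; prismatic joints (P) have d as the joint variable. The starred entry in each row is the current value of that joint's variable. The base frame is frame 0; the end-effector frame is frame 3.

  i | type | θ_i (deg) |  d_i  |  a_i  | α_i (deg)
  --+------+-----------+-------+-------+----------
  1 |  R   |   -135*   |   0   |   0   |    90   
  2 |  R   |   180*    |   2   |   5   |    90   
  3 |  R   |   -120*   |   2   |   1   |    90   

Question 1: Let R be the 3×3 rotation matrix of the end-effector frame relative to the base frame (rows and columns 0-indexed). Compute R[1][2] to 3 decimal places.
-0.259

End-effector z-axis (col 2 of R) = (-0.9659,-0.2588,-0.0000)
R[1][2] = -0.2588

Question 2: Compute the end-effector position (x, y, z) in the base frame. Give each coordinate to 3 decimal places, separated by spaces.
after link 1: o_1 = (0.0000, 0.0000, 0.0000)
after link 2: o_2 = (2.1213, 4.9497, 0.0000)
after link 3: o_3 = (2.3801, 3.9838, 2.0000)

2.380 3.984 2.000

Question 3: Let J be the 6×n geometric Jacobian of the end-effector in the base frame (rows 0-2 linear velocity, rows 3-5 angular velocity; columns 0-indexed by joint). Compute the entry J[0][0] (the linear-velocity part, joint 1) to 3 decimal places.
axis z_0 = ẑ; lever o_n−o_0 = (2.3801,3.9838,2.0000)
cross product → J_v[:, 0] = (-3.9838,2.3801,0.0000)
J_ω[:, 0] = z_0
entry J[0][0] = -3.9838

-3.984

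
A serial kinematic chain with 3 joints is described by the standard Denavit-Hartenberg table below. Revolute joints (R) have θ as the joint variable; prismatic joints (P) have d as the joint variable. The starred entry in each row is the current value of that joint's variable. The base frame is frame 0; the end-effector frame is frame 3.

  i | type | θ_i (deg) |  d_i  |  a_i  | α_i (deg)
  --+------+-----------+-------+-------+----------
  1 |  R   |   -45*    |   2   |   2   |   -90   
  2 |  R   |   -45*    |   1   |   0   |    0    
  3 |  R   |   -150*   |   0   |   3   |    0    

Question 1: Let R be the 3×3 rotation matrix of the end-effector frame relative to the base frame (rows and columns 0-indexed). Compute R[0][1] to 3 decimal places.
-0.183

End-effector y-axis (col 1 of R) = (-0.1830,0.1830,0.9659)
R[0][1] = -0.1830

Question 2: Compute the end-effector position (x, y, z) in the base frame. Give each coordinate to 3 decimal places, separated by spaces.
after link 1: o_1 = (1.4142, -1.4142, 2.0000)
after link 2: o_2 = (2.1213, -0.7071, 2.0000)
after link 3: o_3 = (0.0723, 1.3419, 1.2235)

0.072 1.342 1.224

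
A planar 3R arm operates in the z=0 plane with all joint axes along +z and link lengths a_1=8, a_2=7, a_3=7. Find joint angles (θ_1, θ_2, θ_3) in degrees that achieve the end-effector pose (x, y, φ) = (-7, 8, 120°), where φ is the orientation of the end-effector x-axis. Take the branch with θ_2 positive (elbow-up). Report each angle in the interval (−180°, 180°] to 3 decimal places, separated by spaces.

90.000 150.000 -120.000

wrist centre = target − a_3·(cos φ, sin φ) = (-3.5000, 1.9378)
cos θ_2 = (16.0052−8²−7²)/(2·8·7) = -0.8660; θ_2 = 150.0000° (elbow-up)
β = atan2(1.9378,-3.5000) = 151.0283°; ψ = atan2(3.5000,1.9378) = 61.0283°
θ_1 = β − ψ = 90.0000°
θ_3 = φ − θ_1 − θ_2 = -120.0000° (wrapped to (-180°,180°])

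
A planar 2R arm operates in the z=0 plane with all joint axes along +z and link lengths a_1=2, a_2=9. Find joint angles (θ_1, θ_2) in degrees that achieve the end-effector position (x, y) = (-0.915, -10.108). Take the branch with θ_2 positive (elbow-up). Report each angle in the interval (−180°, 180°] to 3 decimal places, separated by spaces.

cos θ_2 = (103.0089−2²−9²)/(2·2·9) = 0.5002; θ_2 = 59.9837° (elbow-up)
β = atan2(-10.1080,-0.9150) = -95.1725°; ψ = atan2(7.7929,6.5022) = 50.1593°
θ_1 = β − ψ = -145.3317°

-145.332 59.984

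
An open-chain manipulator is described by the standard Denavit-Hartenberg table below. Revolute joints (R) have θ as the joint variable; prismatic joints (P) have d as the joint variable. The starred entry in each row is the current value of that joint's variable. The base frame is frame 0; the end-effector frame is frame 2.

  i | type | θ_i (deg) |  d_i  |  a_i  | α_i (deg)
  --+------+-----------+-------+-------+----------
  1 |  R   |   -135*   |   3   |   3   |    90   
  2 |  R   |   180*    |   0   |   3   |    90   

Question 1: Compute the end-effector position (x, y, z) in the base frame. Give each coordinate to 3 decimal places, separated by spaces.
after link 1: o_1 = (-2.1213, -2.1213, 3.0000)
after link 2: o_2 = (0.0000, -0.0000, 3.0000)

0.000 -0.000 3.000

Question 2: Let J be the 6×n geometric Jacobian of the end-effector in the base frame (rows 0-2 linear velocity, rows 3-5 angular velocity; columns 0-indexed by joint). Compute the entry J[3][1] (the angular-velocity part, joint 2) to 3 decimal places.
-0.707

axis z_1 = (-0.7071,0.7071,0.0000); lever o_n−o_1 = (2.1213,2.1213,0.0000)
cross product → J_v[:, 1] = (0.0000,0.0000,-3.0000)
J_ω[:, 1] = z_1
entry J[3][1] = -0.7071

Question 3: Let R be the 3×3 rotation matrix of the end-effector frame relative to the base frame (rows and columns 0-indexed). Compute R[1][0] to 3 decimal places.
0.707

End-effector x-axis (col 0 of R) = (0.7071,0.7071,0.0000)
R[1][0] = 0.7071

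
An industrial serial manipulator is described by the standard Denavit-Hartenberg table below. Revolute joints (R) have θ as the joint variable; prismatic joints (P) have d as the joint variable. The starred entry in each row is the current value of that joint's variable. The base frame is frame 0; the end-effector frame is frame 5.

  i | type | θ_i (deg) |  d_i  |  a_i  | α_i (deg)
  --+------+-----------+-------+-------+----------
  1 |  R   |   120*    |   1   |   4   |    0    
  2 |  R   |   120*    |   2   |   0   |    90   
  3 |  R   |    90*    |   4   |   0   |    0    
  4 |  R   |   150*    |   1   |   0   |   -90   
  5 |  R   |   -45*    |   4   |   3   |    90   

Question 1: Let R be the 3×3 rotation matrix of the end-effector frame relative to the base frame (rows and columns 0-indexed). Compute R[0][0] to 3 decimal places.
-0.436

End-effector x-axis (col 0 of R) = (-0.4356,0.6597,-0.6124)
R[0][0] = -0.4356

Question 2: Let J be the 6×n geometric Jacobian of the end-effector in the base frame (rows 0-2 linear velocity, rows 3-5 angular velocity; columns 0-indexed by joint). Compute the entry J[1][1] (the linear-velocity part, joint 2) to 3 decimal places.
axis z_1 = (0.0000,0.0000,1.0000); lever o_n−o_1 = (-7.3690,1.4792,-1.8371)
cross product → J_v[:, 1] = (-1.4792,-7.3690,0.0000)
J_ω[:, 1] = z_1
entry J[1][1] = -7.3690

-7.369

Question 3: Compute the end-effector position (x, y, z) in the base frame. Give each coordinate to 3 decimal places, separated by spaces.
after link 1: o_1 = (-2.0000, 3.4641, 1.0000)
after link 2: o_2 = (-2.0000, 3.4641, 3.0000)
after link 3: o_3 = (-5.4641, 5.4641, 3.0000)
after link 4: o_4 = (-6.3301, 5.9641, 3.0000)
after link 5: o_5 = (-9.3690, 4.9433, -0.8371)

-9.369 4.943 -0.837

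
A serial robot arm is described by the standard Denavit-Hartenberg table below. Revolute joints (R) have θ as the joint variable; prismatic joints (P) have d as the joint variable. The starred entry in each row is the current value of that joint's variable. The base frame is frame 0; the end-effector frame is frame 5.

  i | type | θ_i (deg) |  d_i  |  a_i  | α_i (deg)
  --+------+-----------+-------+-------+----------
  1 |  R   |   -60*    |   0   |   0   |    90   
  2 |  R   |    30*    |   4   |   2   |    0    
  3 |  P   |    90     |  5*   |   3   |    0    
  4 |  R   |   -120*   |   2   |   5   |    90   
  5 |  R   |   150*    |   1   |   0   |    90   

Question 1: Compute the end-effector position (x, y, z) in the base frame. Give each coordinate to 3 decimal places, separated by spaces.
-6.910 -10.031 2.598

after link 1: o_1 = (0.0000, 0.0000, 0.0000)
after link 2: o_2 = (-2.5981, -3.5000, 1.0000)
after link 3: o_3 = (-7.6782, -4.7010, 3.5981)
after link 4: o_4 = (-6.9103, -10.0311, 3.5981)
after link 5: o_5 = (-6.9103, -10.0311, 2.5981)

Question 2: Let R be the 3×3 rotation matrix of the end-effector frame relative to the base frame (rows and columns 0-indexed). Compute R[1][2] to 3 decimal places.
-0.866

End-effector z-axis (col 2 of R) = (-0.5000,-0.8660,0.0000)
R[1][2] = -0.8660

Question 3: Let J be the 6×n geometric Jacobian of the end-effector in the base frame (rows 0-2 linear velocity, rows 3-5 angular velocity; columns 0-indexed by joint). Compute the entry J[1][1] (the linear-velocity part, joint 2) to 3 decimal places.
axis z_1 = (-0.8660,-0.5000,0.0000); lever o_n−o_1 = (-6.9103,-10.0311,2.5981)
cross product → J_v[:, 1] = (-1.2990,2.2500,5.2321)
J_ω[:, 1] = z_1
entry J[1][1] = 2.2500

2.250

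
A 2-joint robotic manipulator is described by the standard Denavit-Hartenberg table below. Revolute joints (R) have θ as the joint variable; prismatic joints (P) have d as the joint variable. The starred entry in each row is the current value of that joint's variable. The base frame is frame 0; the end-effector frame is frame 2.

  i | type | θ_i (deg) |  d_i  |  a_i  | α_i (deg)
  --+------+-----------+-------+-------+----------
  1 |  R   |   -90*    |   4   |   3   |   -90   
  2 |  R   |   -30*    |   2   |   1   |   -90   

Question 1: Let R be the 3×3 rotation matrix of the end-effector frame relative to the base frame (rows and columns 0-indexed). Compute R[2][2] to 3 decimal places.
-0.866

End-effector z-axis (col 2 of R) = (0.0000,-0.5000,-0.8660)
R[2][2] = -0.8660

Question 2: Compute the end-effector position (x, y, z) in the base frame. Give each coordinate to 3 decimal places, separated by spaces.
2.000 -3.866 4.500

after link 1: o_1 = (0.0000, -3.0000, 4.0000)
after link 2: o_2 = (2.0000, -3.8660, 4.5000)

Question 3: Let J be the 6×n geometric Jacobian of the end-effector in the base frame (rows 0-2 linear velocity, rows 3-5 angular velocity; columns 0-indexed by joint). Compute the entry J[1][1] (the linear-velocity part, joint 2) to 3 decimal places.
axis z_1 = (1.0000,0.0000,0.0000); lever o_n−o_1 = (2.0000,-0.8660,0.5000)
cross product → J_v[:, 1] = (0.0000,-0.5000,-0.8660)
J_ω[:, 1] = z_1
entry J[1][1] = -0.5000

-0.500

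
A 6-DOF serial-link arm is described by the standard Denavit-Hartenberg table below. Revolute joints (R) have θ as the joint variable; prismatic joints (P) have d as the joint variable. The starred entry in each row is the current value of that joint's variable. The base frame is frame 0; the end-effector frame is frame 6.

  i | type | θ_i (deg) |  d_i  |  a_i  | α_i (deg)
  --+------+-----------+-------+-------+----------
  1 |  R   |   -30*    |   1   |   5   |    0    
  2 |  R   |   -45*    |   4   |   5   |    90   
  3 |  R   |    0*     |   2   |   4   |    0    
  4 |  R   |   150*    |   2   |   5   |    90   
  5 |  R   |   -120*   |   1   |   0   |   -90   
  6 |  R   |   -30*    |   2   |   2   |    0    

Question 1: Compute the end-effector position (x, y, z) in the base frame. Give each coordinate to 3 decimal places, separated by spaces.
after link 1: o_1 = (4.3301, -2.5000, 1.0000)
after link 2: o_2 = (5.6242, -7.3296, 5.0000)
after link 3: o_3 = (4.7276, -11.7110, 5.0000)
after link 4: o_4 = (1.6751, -8.0460, 7.5000)
after link 5: o_5 = (1.8045, -8.5290, 8.3660)
after link 6: o_6 = (4.1546, -7.6405, 9.6651)

4.155 -7.640 9.665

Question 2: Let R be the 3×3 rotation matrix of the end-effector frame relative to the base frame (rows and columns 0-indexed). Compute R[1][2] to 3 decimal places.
0.854

End-effector z-axis (col 2 of R) = (0.2888,0.8539,0.4330)
R[1][2] = 0.8539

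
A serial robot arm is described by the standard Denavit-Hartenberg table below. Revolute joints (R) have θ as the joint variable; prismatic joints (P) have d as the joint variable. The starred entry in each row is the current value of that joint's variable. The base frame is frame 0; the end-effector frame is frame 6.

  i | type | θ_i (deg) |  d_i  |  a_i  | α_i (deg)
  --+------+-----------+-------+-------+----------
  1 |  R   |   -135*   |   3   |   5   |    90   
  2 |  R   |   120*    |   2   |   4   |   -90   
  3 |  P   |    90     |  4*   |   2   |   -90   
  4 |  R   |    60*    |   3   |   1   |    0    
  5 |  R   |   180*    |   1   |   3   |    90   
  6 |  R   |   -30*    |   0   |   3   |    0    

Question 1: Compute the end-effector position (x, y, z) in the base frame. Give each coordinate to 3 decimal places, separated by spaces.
after link 1: o_1 = (-3.5355, -3.5355, 3.0000)
after link 2: o_2 = (-3.5355, -0.7071, 6.4641)
after link 3: o_3 = (0.3282, 0.3282, 4.4641)
after link 4: o_4 = (-0.9093, -1.6164, 2.2990)
after link 5: o_5 = (-0.7325, 0.6817, 0.1340)
after link 6: o_6 = (0.2571, 3.5084, 0.3080)

0.257 3.508 0.308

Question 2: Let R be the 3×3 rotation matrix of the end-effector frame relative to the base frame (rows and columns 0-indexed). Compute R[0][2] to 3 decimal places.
-0.919

End-effector z-axis (col 2 of R) = (-0.9186,0.3062,0.2500)
R[0][2] = -0.9186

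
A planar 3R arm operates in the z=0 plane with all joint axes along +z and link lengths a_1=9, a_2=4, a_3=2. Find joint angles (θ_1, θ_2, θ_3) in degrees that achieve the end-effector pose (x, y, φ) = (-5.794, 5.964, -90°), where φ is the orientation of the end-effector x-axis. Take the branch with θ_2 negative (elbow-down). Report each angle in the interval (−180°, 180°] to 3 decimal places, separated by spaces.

wrist centre = target − a_3·(cos φ, sin φ) = (-5.7940, 7.9640)
cos θ_2 = (96.9957−9²−4²)/(2·9·4) = -0.0001; θ_2 = -90.0034° (elbow-down)
β = atan2(7.9640,-5.7940) = 126.0368°; ψ = atan2(-4.0000,8.9998) = -23.9630°
θ_1 = β − ψ = 149.9998°
θ_3 = φ − θ_1 − θ_2 = -149.9964° (wrapped to (-180°,180°])

150.000 -90.003 -149.996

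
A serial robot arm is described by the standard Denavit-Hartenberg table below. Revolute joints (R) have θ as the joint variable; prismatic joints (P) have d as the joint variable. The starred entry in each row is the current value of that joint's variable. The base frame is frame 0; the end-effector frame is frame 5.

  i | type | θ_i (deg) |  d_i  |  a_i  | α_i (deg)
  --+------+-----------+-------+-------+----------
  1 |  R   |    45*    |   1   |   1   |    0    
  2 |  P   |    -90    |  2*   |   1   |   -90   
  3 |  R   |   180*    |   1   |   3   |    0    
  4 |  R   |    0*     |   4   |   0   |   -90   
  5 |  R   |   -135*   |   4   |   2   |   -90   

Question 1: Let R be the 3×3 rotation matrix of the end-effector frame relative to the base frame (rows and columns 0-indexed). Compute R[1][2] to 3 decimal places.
End-effector z-axis (col 2 of R) = (-0.0000,1.0000,-0.0000)
R[1][2] = 1.0000

1.000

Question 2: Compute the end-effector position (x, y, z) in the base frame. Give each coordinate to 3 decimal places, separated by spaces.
after link 1: o_1 = (0.7071, 0.7071, 1.0000)
after link 2: o_2 = (1.4142, -0.0000, 3.0000)
after link 3: o_3 = (0.0000, 2.8284, 3.0000)
after link 4: o_4 = (2.8284, 5.6569, 3.0000)
after link 5: o_5 = (4.8284, 5.6569, 7.0000)

4.828 5.657 7.000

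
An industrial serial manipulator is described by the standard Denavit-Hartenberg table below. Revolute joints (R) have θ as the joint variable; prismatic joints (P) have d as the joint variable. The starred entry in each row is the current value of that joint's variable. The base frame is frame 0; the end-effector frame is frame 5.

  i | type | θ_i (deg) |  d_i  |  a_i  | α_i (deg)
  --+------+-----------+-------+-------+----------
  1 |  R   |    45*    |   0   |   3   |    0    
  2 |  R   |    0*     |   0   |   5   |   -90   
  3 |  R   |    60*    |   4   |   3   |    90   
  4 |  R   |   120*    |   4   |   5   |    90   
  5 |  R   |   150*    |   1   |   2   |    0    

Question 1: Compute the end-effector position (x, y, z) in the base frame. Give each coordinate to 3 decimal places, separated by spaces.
4.325 14.691 0.567

after link 1: o_1 = (2.1213, 2.1213, 0.0000)
after link 2: o_2 = (5.6569, 5.6569, 0.0000)
after link 3: o_3 = (3.8891, 9.5459, -2.5981)
after link 4: o_4 = (2.3928, 14.1734, 1.5670)
after link 5: o_5 = (4.3247, 14.6910, 0.5670)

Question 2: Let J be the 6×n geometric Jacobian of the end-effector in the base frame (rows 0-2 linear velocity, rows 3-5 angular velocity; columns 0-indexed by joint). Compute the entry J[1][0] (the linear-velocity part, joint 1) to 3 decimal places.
4.325

axis z_0 = ẑ; lever o_n−o_0 = (4.3247,14.6910,0.5670)
cross product → J_v[:, 0] = (-14.6910,4.3247,0.0000)
J_ω[:, 0] = z_0
entry J[1][0] = 4.3247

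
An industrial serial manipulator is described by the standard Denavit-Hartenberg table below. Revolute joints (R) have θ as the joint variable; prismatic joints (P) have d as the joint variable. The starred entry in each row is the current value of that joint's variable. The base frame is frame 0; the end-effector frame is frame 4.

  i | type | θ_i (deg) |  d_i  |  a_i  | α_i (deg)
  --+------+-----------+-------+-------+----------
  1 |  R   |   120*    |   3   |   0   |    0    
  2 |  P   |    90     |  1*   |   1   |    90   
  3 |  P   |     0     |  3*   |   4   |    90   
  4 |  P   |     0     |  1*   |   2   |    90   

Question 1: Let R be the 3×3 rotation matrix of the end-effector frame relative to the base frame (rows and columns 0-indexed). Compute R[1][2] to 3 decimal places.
End-effector z-axis (col 2 of R) = (0.5000,-0.8660,-0.0000)
R[1][2] = -0.8660

-0.866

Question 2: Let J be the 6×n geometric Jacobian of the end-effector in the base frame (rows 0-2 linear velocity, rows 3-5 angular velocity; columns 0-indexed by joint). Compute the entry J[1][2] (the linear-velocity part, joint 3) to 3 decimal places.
0.866

prismatic axis z_2 = (-0.5000,0.8660,0.0000)
J_v[:, 2] = z_2; J_ω[:, 2] = (0,0,0)
entry J[1][2] = 0.8660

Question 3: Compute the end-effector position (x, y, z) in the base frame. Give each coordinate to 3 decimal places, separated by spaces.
after link 1: o_1 = (0.0000, 0.0000, 3.0000)
after link 2: o_2 = (-0.8660, -0.5000, 4.0000)
after link 3: o_3 = (-5.8301, 0.0981, 4.0000)
after link 4: o_4 = (-7.5622, -0.9019, 3.0000)

-7.562 -0.902 3.000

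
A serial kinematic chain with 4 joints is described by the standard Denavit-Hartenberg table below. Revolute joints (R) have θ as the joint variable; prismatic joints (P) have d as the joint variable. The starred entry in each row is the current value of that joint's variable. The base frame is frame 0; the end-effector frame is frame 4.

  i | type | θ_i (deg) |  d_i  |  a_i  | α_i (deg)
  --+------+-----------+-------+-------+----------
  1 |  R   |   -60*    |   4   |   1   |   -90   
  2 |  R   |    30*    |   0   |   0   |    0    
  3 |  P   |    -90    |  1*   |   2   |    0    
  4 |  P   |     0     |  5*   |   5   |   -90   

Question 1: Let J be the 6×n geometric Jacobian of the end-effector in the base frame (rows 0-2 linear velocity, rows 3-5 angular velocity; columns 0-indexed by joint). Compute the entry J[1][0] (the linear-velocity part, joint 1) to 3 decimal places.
7.446

axis z_0 = ẑ; lever o_n−o_0 = (7.4462,-0.8971,10.0622)
cross product → J_v[:, 0] = (0.8971,7.4462,-0.0000)
J_ω[:, 0] = z_0
entry J[1][0] = 7.4462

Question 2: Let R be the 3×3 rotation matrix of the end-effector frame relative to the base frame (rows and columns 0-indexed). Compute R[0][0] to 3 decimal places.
0.250

End-effector x-axis (col 0 of R) = (0.2500,-0.4330,0.8660)
R[0][0] = 0.2500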